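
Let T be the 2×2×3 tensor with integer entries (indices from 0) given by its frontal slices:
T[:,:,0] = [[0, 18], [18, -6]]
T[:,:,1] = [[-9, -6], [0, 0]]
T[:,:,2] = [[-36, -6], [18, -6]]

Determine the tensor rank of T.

2

Lower bound: the mode-2 unfolding of T (rows indexed by j, columns by (i,k) = (0,0), (0,1), (0,2), (1,0), (1,1), (1,2)) is [[0, -9, -36, 18, 0, 18], [18, -6, -6, -6, 0, -6]].
There the 2×2 minor on rows j ∈ {0, 1}, columns (i,k) ∈ {(0,0), (0,1)} is det [[0, -9], [18, -6]] = 162 ≠ 0, so this unfolding has rank ≥ 2; CP rank is at least every unfolding rank, so rank(T) ≥ 2. (This is only a lower bound: in general the CP rank may exceed every unfolding rank, so we still need to exhibit 2 rank-1 terms summing to T.)
Upper bound — finding two terms. Write S_k = T[:,:,k] for the frontal slices: S₀ = [[0, 18], [18, -6]], S₁ = [[-9, -6], [0, 0]], S₂ = [[-36, -6], [18, -6]].
If T = a₁ (x) b₁ (x) c₁ + a₂ (x) b₂ (x) c₂ then each S_k = c₁[k]·a₁b₁ᵀ + c₂[k]·a₂b₂ᵀ. S₀ and S₁ are linearly independent, so a₁b₁ᵀ and a₂b₂ᵀ must span the same plane of matrices: they are the rank-1 matrices of the form x·S₀ + y·S₁.
det(x·S₀ + y·S₁) is −324·x² + 162·xy = (-162)·(2·x − y)(x), vanishing at (x:y) = (1:2) and (0:1).
M₁ = S₀ + 2·S₁ = [[-18, 6], [18, -6]] = (-6)·[1, -1][3, -1]ᵀ and M₂ = S₁ = [[-9, -6], [0, 0]] = (-3)·[1, 0][3, 2]ᵀ, so take a₁ = [1, -1], b₁ = [3, -1], a₂ = [1, 0], b₂ = [3, 2].
Each slice is an integer combination of E₁ = a₁b₁ᵀ and E₂ = a₂b₂ᵀ: S₀ = −6·E₁ + 6·E₂, S₁ = −3·E₂, S₂ = −6·E₁ − 6·E₂; reading off coefficients, c₁ = [-6, 0, -6] and c₂ = [6, -3, -6].
Hence T = [1, -1] (x) [3, -1] (x) [-6, 0, -6] + [1, 0] (x) [3, 2] (x) [6, -3, -6], so rank(T) ≤ 2.
These bounds meet, so rank(T) = 2.
Check entry T[1,1,0] = -6: (-1)·(-1)·(-6) + (0)·(2)·(6) = -6.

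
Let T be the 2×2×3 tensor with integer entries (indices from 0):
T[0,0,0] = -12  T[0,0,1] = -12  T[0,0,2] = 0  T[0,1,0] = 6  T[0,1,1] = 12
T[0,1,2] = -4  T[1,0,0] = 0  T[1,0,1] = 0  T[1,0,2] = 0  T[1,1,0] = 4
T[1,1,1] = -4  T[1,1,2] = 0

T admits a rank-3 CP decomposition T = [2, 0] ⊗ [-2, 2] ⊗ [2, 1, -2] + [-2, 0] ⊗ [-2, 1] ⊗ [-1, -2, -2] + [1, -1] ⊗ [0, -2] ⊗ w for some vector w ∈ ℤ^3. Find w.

w = [2, -2, 0]

Subtract the known terms from T to get the rank-1 residual R = [1, -1] ⊗ [0, -2] ⊗ w, so R[i,j,k] = a[i]·b[j]·w[k]. Pick indices with nonzero a[0]·b[1] = (1)·(-2) = -2. Only the fibre through (0,1,·) is needed: R[0,1,:] = T[0,1,:] − Σₗ aₗ[0]bₗ[1]cₗ = [6, 12, -4] − (2)·(2)·[2, 1, -2] − (-2)·(1)·[-1, -2, -2] = [-4, 4, 0]. Then w[k] = R[0,1,k] / -2 for each k, giving w = [-4, 4, 0] / -2 = [2, -2, 0].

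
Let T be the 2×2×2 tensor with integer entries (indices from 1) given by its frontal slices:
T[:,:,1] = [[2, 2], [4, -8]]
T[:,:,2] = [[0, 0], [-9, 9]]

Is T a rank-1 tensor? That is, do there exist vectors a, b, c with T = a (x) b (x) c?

The mode-3 unfolding of T (rows indexed by k, columns by (i,j) = (1,1), (1,2), (2,1), (2,2)) is [[2, 2, 4, -8], [0, 0, -9, 9]].
There the 2×2 minor on rows k ∈ {1, 2}, columns (i,j) ∈ {(1,1), (2,1)} is det [[2, 4], [0, -9]] = -18 ≠ 0, so this unfolding has rank ≥ 2; CP rank is at least every unfolding rank, so rank(T) ≥ 2.
In particular rank(T) ≥ 2 > 1, so T is not rank-1.

No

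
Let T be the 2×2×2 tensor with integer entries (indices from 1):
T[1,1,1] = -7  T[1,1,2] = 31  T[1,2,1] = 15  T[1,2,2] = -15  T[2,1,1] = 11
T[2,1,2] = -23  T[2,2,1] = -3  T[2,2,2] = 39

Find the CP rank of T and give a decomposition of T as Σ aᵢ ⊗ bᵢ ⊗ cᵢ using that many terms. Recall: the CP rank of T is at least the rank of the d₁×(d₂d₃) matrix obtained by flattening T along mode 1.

Lower bound: the mode-3 unfolding of T (rows indexed by k, columns by (i,j) = (1,1), (1,2), (2,1), (2,2)) is [[-7, 15, 11, -3], [31, -15, -23, 39]].
There the 2×2 minor on rows k ∈ {1, 2}, columns (i,j) ∈ {(1,1), (1,2)} is det [[-7, 15], [31, -15]] = -360 ≠ 0, so this unfolding has rank ≥ 2; CP rank is at least every unfolding rank, so rank(T) ≥ 2. (Flattening ranks never certify an upper bound on CP rank; for that we must actually write T with 2 rank-1 terms.)
Upper bound — finding two terms. Write S_k = T[:,:,k] for the frontal slices: S₁ = [[-7, 15], [11, -3]], S₂ = [[31, -15], [-23, 39]].
If T = a₁ ⊗ b₁ ⊗ c₁ + a₂ ⊗ b₂ ⊗ c₂ then each S_k = c₁[k]·a₁b₁ᵀ + c₂[k]·a₂b₂ᵀ. S₁ and S₂ are linearly independent, so a₁b₁ᵀ and a₂b₂ᵀ must span the same plane of matrices: they are the rank-1 matrices of the form x·S₁ + y·S₂.
det(x·S₁ + y·S₂) is −144·x² + 144·xy + 864·y² = (-144)·(x − 3·y)(x + 2·y), vanishing at (x:y) = (3:1) and (2:-1).
M₁ = 3·S₁ + S₂ = [[10, 30], [10, 30]] = 10·(1, 1)(1, 3)ᵀ and M₂ = 2·S₁ − S₂ = [[-45, 45], [45, -45]] = (-45)·(1, -1)(1, -1)ᵀ, so take a₁ = (1, 1), b₁ = (1, 3), a₂ = (1, -1), b₂ = (1, -1).
Each slice is an integer combination of E₁ = a₁b₁ᵀ and E₂ = a₂b₂ᵀ: S₁ = 2·E₁ − 9·E₂, S₂ = 4·E₁ + 27·E₂; reading off coefficients, c₁ = (2, 4) and c₂ = (-9, 27).
Hence T = (1, 1) ⊗ (1, 3) ⊗ (2, 4) + (1, -1) ⊗ (1, -1) ⊗ (-9, 27), so rank(T) ≤ 2.
These bounds meet, so rank(T) = 2.

rank(T) = 2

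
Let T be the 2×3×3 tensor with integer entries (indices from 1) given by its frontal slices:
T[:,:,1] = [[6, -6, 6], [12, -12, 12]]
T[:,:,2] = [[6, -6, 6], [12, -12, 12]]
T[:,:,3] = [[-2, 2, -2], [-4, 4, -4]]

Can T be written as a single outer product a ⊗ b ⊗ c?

If T = a ⊗ b ⊗ c then every fibre of T is a multiple of the corresponding factor, so read the factors off the fibres through the nonzero entry T[1,1,1] = 6.
The mode-1 fibre T[:,1,1] = [6, 12] gives a = [1, 2] (primitive direction); the mode-2 fibre T[1,:,1] = [6, -6, 6] gives b = [1, -1, 1]; then c[k] = T[1,1,k] / (a[1]·b[1]) = [6, 6, -2] / 1 = [6, 6, -2].
Expanding [1, 2] ⊗ [1, -1, 1] ⊗ [6, 6, -2] reproduces all 18 entries of T, so T = [1, 2] ⊗ [1, -1, 1] ⊗ [6, 6, -2] and rank(T) ≤ 1.
Equivalently every frontal slice T[:,:,k] is c[k] times the rank-1 matrix [1, 2] ⊗ [1, -1, 1]. So T has rank 1 (it is nonzero).

Yes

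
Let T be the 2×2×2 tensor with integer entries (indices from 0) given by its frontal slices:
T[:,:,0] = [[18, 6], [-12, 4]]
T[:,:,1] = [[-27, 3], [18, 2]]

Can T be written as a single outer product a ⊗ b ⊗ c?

No

The mode-3 unfolding of T (rows indexed by k, columns by (i,j) = (0,0), (0,1), (1,0), (1,1)) is [[18, 6, -12, 4], [-27, 3, 18, 2]].
There the 2×2 minor on rows k ∈ {0, 1}, columns (i,j) ∈ {(0,0), (0,1)} is det [[18, 6], [-27, 3]] = 216 ≠ 0, so this unfolding has rank ≥ 2; CP rank is at least every unfolding rank, so rank(T) ≥ 2.
In particular rank(T) ≥ 2 > 1, so T is not rank-1.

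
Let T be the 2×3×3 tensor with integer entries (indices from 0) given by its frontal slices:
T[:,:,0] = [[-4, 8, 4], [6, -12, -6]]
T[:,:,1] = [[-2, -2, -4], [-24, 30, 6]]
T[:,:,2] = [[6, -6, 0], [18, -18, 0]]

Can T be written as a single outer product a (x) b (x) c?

The mode-1 unfolding of T (rows indexed by i, columns by (j,k) = (0,0), (0,1), (0,2), (1,0), (1,1), (1,2), (2,0), (2,1), (2,2)) is [[-4, -2, 6, 8, -2, -6, 4, -4, 0], [6, -24, 18, -12, 30, -18, -6, 6, 0]].
There the 2×2 minor on rows i ∈ {0, 1}, columns (j,k) ∈ {(0,0), (0,1)} is det [[-4, -2], [6, -24]] = 108 ≠ 0, so this unfolding has rank ≥ 2; CP rank is at least every unfolding rank, so rank(T) ≥ 2.
In particular rank(T) ≥ 2 > 1, so T is not rank-1.

No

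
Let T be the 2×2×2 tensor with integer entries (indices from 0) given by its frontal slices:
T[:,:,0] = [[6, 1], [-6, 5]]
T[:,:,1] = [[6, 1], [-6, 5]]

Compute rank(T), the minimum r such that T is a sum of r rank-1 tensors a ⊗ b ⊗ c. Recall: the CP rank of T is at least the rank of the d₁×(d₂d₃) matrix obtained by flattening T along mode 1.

2

Lower bound: the mode-2 unfolding of T (rows indexed by j, columns by (i,k) = (0,0), (0,1), (1,0), (1,1)) is [[6, 6, -6, -6], [1, 1, 5, 5]].
There the 2×2 minor on rows j ∈ {0, 1}, columns (i,k) ∈ {(0,0), (1,0)} is det [[6, -6], [1, 5]] = 36 ≠ 0, so this unfolding has rank ≥ 2; CP rank is at least every unfolding rank, so rank(T) ≥ 2. (Flattening ranks never certify an upper bound on CP rank; for that we must actually write T with 2 rank-1 terms.)
Upper bound — finding two terms. Every mode-3 slice of T is a multiple of one matrix: T[:,:,k] = c[k]·M with c = (1, 1) and M = [[6, 1], [-6, 5]] (rows indexed by i, columns by j). So it suffices to write M as a sum of two rank-1 matrices.
Splitting M by its rows (i = 0, 1), M = (1, 0)(6, 1)ᵀ + (0, 1)(-6, 5)ᵀ.
Hence T = (1, 0) ⊗ (6, 1) ⊗ (1, 1) + (0, 1) ⊗ (-6, 5) ⊗ (1, 1), so rank(T) ≤ 2.
These bounds meet, so rank(T) = 2.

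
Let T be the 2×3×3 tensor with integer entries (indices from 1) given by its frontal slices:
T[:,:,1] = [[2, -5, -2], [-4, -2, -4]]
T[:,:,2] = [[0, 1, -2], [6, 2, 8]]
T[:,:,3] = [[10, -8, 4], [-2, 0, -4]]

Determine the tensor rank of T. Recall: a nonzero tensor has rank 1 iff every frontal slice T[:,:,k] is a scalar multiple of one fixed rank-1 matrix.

Lower bound: in the mode-2 unfolding of T (rows indexed by j, columns by (i,k)) the 3×3 minor on rows j ∈ {1, 2, 3}, columns (i,k) ∈ {(1,1), (1,2), (1,3)} is det [[2, 0, 10], [-5, 1, -8], [-2, -2, 4]] = 96 ≠ 0, so that unfolding has rank ≥ 3 and hence rank(T) ≥ 3 (CP rank is at least every unfolding rank, though it can be larger).
Upper bound: T is a sum of 3 rank-1 terms, T = [1, -1] ⊗ [1, 0, 2] ⊗ [0, -2, 2] + [1, 0] ⊗ [1, -1, 0] ⊗ [4, 0, 8] + [1, 2] ⊗ [2, 1, 2] ⊗ [-1, 1, 0] (written with every a and b primitive with positive leading entry and the scale carried by c; CP decompositions are not unique, and this one is verified by expanding entrywise), so rank(T) ≤ 3.
These bounds meet, so rank(T) = 3.

3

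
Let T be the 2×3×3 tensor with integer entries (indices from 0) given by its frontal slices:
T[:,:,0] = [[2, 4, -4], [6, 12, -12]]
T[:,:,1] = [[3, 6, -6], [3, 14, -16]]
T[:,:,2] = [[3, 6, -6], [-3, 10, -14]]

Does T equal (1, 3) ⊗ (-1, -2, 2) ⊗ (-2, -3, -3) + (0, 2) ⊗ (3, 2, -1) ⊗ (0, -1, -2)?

Yes

Reconstruct entrywise from the claimed factors. For example, T[1,1,0] = 12 and Σₗ aₗ[1]bₗ[1]cₗ[0] = (3)·(-2)·(-2) + (2)·(2)·(0) = 12; checking all 18 entries, every one matches. The claim holds.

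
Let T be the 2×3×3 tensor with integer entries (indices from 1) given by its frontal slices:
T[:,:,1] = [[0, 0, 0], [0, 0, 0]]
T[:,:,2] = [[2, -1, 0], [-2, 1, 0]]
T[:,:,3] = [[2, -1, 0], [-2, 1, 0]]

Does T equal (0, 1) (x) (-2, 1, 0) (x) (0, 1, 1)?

Reconstruct entry (1,1,2) from the claimed factors: Σₗ aₗ[1]bₗ[1]cₗ[2] = (0)·(-2)·(1) = 0, but T[1,1,2] = 2. The claim is false.

No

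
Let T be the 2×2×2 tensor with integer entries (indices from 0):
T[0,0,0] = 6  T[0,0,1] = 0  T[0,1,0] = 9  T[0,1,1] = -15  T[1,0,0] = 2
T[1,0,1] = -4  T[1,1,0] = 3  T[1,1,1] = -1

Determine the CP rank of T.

Lower bound: in the mode-3 unfolding of T (rows indexed by k, columns by (i,j)) the 2×2 minor on rows k ∈ {0, 1}, columns (i,j) ∈ {(0,0), (0,1)} is det [[6, 9], [0, -15]] = -90 ≠ 0, so that unfolding has rank ≥ 2 and hence rank(T) ≥ 2 (CP rank is at least every unfolding rank, though it can be larger).
Upper bound: with S_k = T[:,:,k], the two rank-1 terms a₁b₁ᵀ, a₂b₂ᵀ are the rank-1 members of the pencil x·S₀ + y·S₁.
det(x·S₀ + y·S₁) is 60·xy − 60·y² = 60·(x − y)(y), vanishing at (x:y) = (1:1) and (1:0).
M₁ = S₀ + S₁ = [[6, -6], [-2, 2]] = 2·[3, -1][1, -1]ᵀ and M₂ = S₀ = [[6, 9], [2, 3]] = [3, 1][2, 3]ᵀ, so take a₁ = [3, -1], b₁ = [1, -1], a₂ = [3, 1], b₂ = [2, 3].
Each slice is an integer combination of E₁ = a₁b₁ᵀ and E₂ = a₂b₂ᵀ: S₀ = E₂, S₁ = 2·E₁ − E₂; reading off coefficients, c₁ = [0, 2] and c₂ = [1, -1].
Hence T = [3, -1] ⊗ [1, -1] ⊗ [0, 2] + [3, 1] ⊗ [2, 3] ⊗ [1, -1], so rank(T) ≤ 2.
These bounds meet, so rank(T) = 2.

2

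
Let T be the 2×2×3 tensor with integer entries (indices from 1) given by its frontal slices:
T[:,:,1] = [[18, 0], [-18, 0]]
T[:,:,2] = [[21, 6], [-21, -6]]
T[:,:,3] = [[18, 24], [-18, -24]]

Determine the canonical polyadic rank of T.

2

Lower bound: the mode-3 unfolding of T (rows indexed by k, columns by (i,j) = (1,1), (1,2), (2,1), (2,2)) is [[18, 0, -18, 0], [21, 6, -21, -6], [18, 24, -18, -24]].
There the 2×2 minor on rows k ∈ {1, 2}, columns (i,j) ∈ {(1,1), (1,2)} is det [[18, 0], [21, 6]] = 108 ≠ 0, so this unfolding has rank ≥ 2; CP rank is at least every unfolding rank, so rank(T) ≥ 2. (Unfolding ranks only ever bound the CP rank from below — rank(T) can be strictly larger than all of them — so the matching upper bound has to come from an explicit 2-term decomposition.)
Upper bound — finding two terms. Every mode-1 slice of T is a multiple of one matrix: T[i,:,:] = a[i]·M with a = (1, -1) and M = [[18, 21, 18], [0, 6, 24]] (rows indexed by j, columns by k). So it suffices to write M as a sum of two rank-1 matrices.
Splitting M by its rows (j = 1, 2), M = (1, 0)(18, 21, 18)ᵀ + (0, 1)(0, 6, 24)ᵀ.
Hence T = (1, -1) (x) (1, 0) (x) (18, 21, 18) + (1, -1) (x) (0, 1) (x) (0, 6, 24), so rank(T) ≤ 2.
These bounds meet, so rank(T) = 2.
Check entry T[2,2,2] = -6: (-1)·(0)·(21) + (-1)·(1)·(6) = -6.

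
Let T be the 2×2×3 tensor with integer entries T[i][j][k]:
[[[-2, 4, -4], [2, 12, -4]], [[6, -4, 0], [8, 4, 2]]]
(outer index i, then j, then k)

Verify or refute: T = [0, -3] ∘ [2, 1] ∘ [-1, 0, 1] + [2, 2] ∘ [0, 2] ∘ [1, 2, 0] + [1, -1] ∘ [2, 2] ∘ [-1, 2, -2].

No

Reconstruct entry (1,0,0) from the claimed factors: Σₗ aₗ[1]bₗ[0]cₗ[0] = (-3)·(2)·(-1) + (2)·(0)·(1) + (-1)·(2)·(-1) = 8, but T[1,0,0] = 6. The claim is false.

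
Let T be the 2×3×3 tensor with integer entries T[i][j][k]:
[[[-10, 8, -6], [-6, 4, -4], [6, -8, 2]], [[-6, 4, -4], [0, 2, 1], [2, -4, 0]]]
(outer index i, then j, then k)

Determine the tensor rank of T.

3

Lower bound: the mode-2 unfolding of T (rows indexed by j, columns by (i,k) = (0,0), (0,1), (0,2), (1,0), (1,1), (1,2)) is [[-10, 8, -6, -6, 4, -4], [-6, 4, -4, 0, 2, 1], [6, -8, 2, 2, -4, 0]].
There the 3×3 minor on rows j ∈ {0, 1, 2}, columns (i,k) ∈ {(0,0), (0,1), (1,0)} is det [[-10, 8, -6], [-6, 4, 0], [6, -8, 2]] = -128 ≠ 0, so this unfolding has rank ≥ 3; CP rank is at least every unfolding rank, so rank(T) ≥ 3. (Unfolding ranks only ever bound the CP rank from below — rank(T) can be strictly larger than all of them — so the matching upper bound has to come from an explicit 3-term decomposition.)
Upper bound: T is a sum of 3 rank-1 terms, T = (1, -1) (x) (1, -1, 1) (x) (2, 0, 2) + (1, 0) (x) (1, 0, 1) (x) (-4, 0, -4) + (2, 1) (x) (2, 1, -2) (x) (-2, 2, -1) (one valid choice — decompositions are not unique — normalised so each a, b is primitive with positive first nonzero entry; check it by expanding all entries), so rank(T) ≤ 3.
These bounds meet, so rank(T) = 3.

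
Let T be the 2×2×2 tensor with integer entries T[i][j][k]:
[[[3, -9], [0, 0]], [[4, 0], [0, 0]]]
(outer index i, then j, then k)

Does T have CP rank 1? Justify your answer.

The mode-3 unfolding of T (rows indexed by k, columns by (i,j) = (0,0), (0,1), (1,0), (1,1)) is [[3, 0, 4, 0], [-9, 0, 0, 0]].
There the 2×2 minor on rows k ∈ {0, 1}, columns (i,j) ∈ {(0,0), (1,0)} is det [[3, 4], [-9, 0]] = 36 ≠ 0, so this unfolding has rank ≥ 2; CP rank is at least every unfolding rank, so rank(T) ≥ 2.
In particular rank(T) ≥ 2 > 1, so T is not rank-1.

No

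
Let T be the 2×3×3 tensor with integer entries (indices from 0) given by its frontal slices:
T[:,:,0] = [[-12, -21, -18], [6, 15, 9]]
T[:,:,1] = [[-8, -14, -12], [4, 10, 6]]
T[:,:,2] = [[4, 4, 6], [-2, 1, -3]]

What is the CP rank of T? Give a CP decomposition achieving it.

Lower bound: the mode-1 unfolding of T (rows indexed by i, columns by (j,k) = (0,0), (0,1), (0,2), (1,0), (1,1), (1,2), (2,0), (2,1), (2,2)) is [[-12, -8, 4, -21, -14, 4, -18, -12, 6], [6, 4, -2, 15, 10, 1, 9, 6, -3]].
There the 2×2 minor on rows i ∈ {0, 1}, columns (j,k) ∈ {(0,0), (1,0)} is det [[-12, -21], [6, 15]] = -54 ≠ 0, so this unfolding has rank ≥ 2; CP rank is at least every unfolding rank, so rank(T) ≥ 2. (Flattening ranks never certify an upper bound on CP rank; for that we must actually write T with 2 rank-1 terms.)
Upper bound — finding two terms. Write S_k = T[:,:,k] for the frontal slices: S₀ = [[-12, -21, -18], [6, 15, 9]], S₁ = [[-8, -14, -12], [4, 10, 6]], S₂ = [[4, 4, 6], [-2, 1, -3]].
If T = a₁ ⊗ b₁ ⊗ c₁ + a₂ ⊗ b₂ ⊗ c₂ then each S_k = c₁[k]·a₁b₁ᵀ + c₂[k]·a₂b₂ᵀ. S₀ and S₂ are linearly independent, so a₁b₁ᵀ and a₂b₂ᵀ must span the same plane of matrices: they are the rank-1 matrices of the form x·S₀ + y·S₂.
The 2×2 minor of x·S₀ + y·S₂ on rows {0,1}, columns {0,1} is −54·x² − 18·xy + 12·y² = (-6)·(3·x + 2·y)(3·x − y), vanishing at (x:y) = (2:-3) and (1:3).
M₁ = 2·S₀ − 3·S₂ = [[-36, -54, -54], [18, 27, 27]] = (-9)·[2, -1][2, 3, 3]ᵀ and M₂ = S₀ + 3·S₂ = [[0, -9, 0], [0, 18, 0]] = (-9)·[1, -2][0, 1, 0]ᵀ, so take a₁ = [2, -1], b₁ = [2, 3, 3], a₂ = [1, -2], b₂ = [0, 1, 0].
Each slice is an integer combination of E₁ = a₁b₁ᵀ and E₂ = a₂b₂ᵀ: S₀ = −3·E₁ − 3·E₂, S₁ = −2·E₁ − 2·E₂, S₂ = E₁ − 2·E₂; reading off coefficients, c₁ = [-3, -2, 1] and c₂ = [-3, -2, -2].
Hence T = [2, -1] ⊗ [2, 3, 3] ⊗ [-3, -2, 1] + [1, -2] ⊗ [0, 1, 0] ⊗ [-3, -2, -2], so rank(T) ≤ 2.
These bounds meet, so rank(T) = 2.
Check entry T[1,1,0] = 15: (-1)·(3)·(-3) + (-2)·(1)·(-3) = 15.

rank(T) = 2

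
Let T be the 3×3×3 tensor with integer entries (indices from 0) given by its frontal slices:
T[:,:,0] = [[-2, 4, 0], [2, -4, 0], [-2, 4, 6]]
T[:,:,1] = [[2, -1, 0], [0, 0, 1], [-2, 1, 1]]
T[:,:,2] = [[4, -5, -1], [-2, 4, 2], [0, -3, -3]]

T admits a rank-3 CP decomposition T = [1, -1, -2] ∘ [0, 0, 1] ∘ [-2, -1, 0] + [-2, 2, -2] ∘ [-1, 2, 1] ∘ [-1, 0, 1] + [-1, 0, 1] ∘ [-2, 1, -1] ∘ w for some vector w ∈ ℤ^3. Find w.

Subtract the known terms from T to get the rank-1 residual R = [-1, 0, 1] ∘ [-2, 1, -1] ∘ w, so R[i,j,k] = a[i]·b[j]·w[k]. Pick indices with nonzero a[0]·b[0] = (-1)·(-2) = 2. Only the fibre through (0,0,·) is needed: R[0,0,:] = T[0,0,:] − Σₗ aₗ[0]bₗ[0]cₗ = [-2, 2, 4] − (1)·(0)·[-2, -1, 0] − (-2)·(-1)·[-1, 0, 1] = [0, 2, 2]. Then w[k] = R[0,0,k] / 2 for each k, giving w = [0, 2, 2] / 2 = [0, 1, 1].

w = [0, 1, 1]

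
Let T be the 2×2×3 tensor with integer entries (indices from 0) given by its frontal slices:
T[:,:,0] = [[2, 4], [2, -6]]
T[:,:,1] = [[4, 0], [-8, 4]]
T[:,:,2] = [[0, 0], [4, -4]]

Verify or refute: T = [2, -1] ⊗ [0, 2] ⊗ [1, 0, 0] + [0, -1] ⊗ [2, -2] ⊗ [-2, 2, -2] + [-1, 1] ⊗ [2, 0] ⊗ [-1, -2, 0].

Yes

Reconstruct entrywise from the claimed factors. For example, T[0,1,1] = 0 and Σₗ aₗ[0]bₗ[1]cₗ[1] = (2)·(2)·(0) + (0)·(-2)·(2) + (-1)·(0)·(-2) = 0; checking all 12 entries, every one matches. The claim holds.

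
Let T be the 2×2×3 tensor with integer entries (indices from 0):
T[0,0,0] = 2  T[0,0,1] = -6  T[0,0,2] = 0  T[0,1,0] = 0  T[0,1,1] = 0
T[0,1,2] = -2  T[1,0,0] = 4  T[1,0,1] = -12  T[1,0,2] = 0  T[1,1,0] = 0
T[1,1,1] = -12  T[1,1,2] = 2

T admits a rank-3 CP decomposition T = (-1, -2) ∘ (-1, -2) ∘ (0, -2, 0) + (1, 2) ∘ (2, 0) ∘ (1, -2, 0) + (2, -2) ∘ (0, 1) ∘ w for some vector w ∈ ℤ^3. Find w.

Subtract the known terms from T to get the rank-1 residual R = (2, -2) ∘ (0, 1) ∘ w, so R[i,j,k] = a[i]·b[j]·w[k]. Pick indices with nonzero a[0]·b[1] = (2)·(1) = 2. Only the fibre through (0,1,·) is needed: R[0,1,:] = T[0,1,:] − Σₗ aₗ[0]bₗ[1]cₗ = [0, 0, -2] − (-1)·(-2)·(0, -2, 0) − (1)·(0)·(1, -2, 0) = [0, 4, -2]. Then w[k] = R[0,1,k] / 2 for each k, giving w = [0, 4, -2] / 2 = (0, 2, -1).

w = (0, 2, -1)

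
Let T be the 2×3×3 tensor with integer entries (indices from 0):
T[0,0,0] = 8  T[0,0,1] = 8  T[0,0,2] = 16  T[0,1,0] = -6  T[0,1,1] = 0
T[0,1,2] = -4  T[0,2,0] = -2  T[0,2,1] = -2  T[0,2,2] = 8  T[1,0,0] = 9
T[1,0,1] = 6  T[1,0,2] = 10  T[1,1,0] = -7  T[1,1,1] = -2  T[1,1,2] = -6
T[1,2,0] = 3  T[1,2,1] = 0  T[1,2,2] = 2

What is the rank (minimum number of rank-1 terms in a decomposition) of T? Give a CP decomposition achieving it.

Lower bound: in the mode-3 unfolding of T (rows indexed by k, columns by (i,j)) the 3×3 minor on rows k ∈ {0, 1, 2}, columns (i,j) ∈ {(0,0), (0,1), (0,2)} is det [[8, -6, -2], [8, 0, -2], [16, -4, 8]] = 576 ≠ 0, so that unfolding has rank ≥ 3 and hence rank(T) ≥ 3 (CP rank is at least every unfolding rank, though it can be larger).
Upper bound: T is a sum of 3 rank-1 terms, T = [1, 0] ⊗ [1, 0, 2] ⊗ [-2, 0, 4] + [1, 1] ⊗ [2, -2, 1] ⊗ [4, 2, 4] + [2, 1] ⊗ [1, 1, -1] ⊗ [1, 2, 2] (written with every a and b primitive with positive leading entry and the scale carried by c; CP decompositions are not unique, and this one is verified by expanding entrywise), so rank(T) ≤ 3.
These bounds meet, so rank(T) = 3.

rank(T) = 3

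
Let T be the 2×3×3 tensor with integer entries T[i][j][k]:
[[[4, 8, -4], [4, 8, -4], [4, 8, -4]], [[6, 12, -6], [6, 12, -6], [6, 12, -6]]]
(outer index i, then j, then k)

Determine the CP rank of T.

Lower bound: T ≠ 0 (e.g. T[0,0,0] = 4), so rank(T) ≥ 1.
Upper bound: if T = a ⊗ b ⊗ c then every fibre of T is a multiple of the corresponding factor, so read the factors off the fibres through the nonzero entry T[0,0,0] = 4.
The mode-1 fibre T[:,0,0] = [4, 6] gives a = (2, 3) (primitive direction); the mode-2 fibre T[0,:,0] = [4, 4, 4] gives b = (1, 1, 1); then c[k] = T[0,0,k] / (a[0]·b[0]) = [4, 8, -4] / 2 = (2, 4, -2).
Expanding (2, 3) ⊗ (1, 1, 1) ⊗ (2, 4, -2) reproduces all 18 entries of T, so T = (2, 3) ⊗ (1, 1, 1) ⊗ (2, 4, -2) and rank(T) ≤ 1.
These bounds meet, so rank(T) = 1.

1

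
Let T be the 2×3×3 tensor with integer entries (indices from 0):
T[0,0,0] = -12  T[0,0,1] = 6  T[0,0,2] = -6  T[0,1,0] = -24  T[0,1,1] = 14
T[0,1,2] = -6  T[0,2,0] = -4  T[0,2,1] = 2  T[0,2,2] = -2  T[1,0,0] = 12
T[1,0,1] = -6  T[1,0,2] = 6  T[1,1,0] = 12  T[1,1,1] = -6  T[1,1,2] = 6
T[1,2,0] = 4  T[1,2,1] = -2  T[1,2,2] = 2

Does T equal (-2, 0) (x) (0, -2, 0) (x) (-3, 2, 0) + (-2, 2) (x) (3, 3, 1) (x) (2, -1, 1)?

Reconstruct entrywise from the claimed factors. For example, T[0,0,1] = 6 and Σₗ aₗ[0]bₗ[0]cₗ[1] = (-2)·(0)·(2) + (-2)·(3)·(-1) = 6; checking all 18 entries, every one matches. The claim holds.

Yes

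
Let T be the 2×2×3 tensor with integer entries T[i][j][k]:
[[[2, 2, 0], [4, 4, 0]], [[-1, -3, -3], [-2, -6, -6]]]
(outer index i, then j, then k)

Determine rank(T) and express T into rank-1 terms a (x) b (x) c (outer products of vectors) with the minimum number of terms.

rank(T) = 2

Lower bound: the mode-1 unfolding of T (rows indexed by i, columns by (j,k) = (0,0), (0,1), (0,2), (1,0), (1,1), (1,2)) is [[2, 2, 0, 4, 4, 0], [-1, -3, -3, -2, -6, -6]].
There the 2×2 minor on rows i ∈ {0, 1}, columns (j,k) ∈ {(0,0), (0,1)} is det [[2, 2], [-1, -3]] = -4 ≠ 0, so this unfolding has rank ≥ 2; CP rank is at least every unfolding rank, so rank(T) ≥ 2. (This is only a lower bound: in general the CP rank may exceed every unfolding rank, so we still need to exhibit 2 rank-1 terms summing to T.)
Upper bound — finding two terms. Every mode-2 slice of T is a multiple of one matrix: T[:,j,:] = b[j]·M with b = [1, 2] and M = [[2, 2, 0], [-1, -3, -3]] (rows indexed by i, columns by k). So it suffices to write M as a sum of two rank-1 matrices.
Splitting M by its rows (i = 0, 1), M = [1, 0][2, 2, 0]ᵀ + [0, 1][-1, -3, -3]ᵀ.
Hence T = [1, 0] (x) [1, 2] (x) [2, 2, 0] + [0, 1] (x) [1, 2] (x) [-1, -3, -3], so rank(T) ≤ 2.
These bounds meet, so rank(T) = 2.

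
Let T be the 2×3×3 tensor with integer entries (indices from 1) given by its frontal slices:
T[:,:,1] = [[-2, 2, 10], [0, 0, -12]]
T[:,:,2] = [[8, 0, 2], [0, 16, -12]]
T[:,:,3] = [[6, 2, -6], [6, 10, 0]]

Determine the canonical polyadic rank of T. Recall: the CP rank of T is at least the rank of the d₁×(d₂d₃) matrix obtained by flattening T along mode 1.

Lower bound: the mode-3 unfolding of T (rows indexed by k, columns by (i,j) = (1,1), (1,2), (1,3), (2,1), (2,2), (2,3)) is [[-2, 2, 10, 0, 0, -12], [8, 0, 2, 0, 16, -12], [6, 2, -6, 6, 10, 0]].
There the 3×3 minor on rows k ∈ {1, 2, 3}, columns (i,j) ∈ {(1,1), (1,2), (1,3)} is det [[-2, 2, 10], [8, 0, 2], [6, 2, -6]] = 288 ≠ 0, so this unfolding has rank ≥ 3; CP rank is at least every unfolding rank, so rank(T) ≥ 3. (Flattening ranks never certify an upper bound on CP rank; for that we must actually write T with 3 rank-1 terms.)
Upper bound: T is a sum of 3 rank-1 terms, T = [1, -2] (x) [1, -1, 1] (x) [2, 4, 0] + [1, -1] (x) [1, -1, -2] (x) [-4, 0, 2] + [1, 2] (x) [2, 2, -1] (x) [0, 2, 2] (one valid choice — decompositions are not unique — normalised so each a, b is primitive with positive first nonzero entry; check it by expanding all entries), so rank(T) ≤ 3.
These bounds meet, so rank(T) = 3.

3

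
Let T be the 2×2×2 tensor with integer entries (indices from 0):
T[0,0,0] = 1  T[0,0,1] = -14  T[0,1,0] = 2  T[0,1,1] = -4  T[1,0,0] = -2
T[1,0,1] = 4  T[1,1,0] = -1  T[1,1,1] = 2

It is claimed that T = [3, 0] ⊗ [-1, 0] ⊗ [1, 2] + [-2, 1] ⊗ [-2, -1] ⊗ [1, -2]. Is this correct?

Yes

Reconstruct entrywise from the claimed factors. For example, T[0,0,0] = 1 and Σₗ aₗ[0]bₗ[0]cₗ[0] = (3)·(-1)·(1) + (-2)·(-2)·(1) = 1; checking all 8 entries, every one matches. The claim holds.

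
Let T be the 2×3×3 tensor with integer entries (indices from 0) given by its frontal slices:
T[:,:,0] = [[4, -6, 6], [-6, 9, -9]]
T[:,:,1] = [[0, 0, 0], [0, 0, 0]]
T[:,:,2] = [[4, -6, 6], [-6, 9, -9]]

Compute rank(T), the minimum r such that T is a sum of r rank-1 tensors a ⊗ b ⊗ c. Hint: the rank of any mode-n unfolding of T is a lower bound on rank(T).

1

Lower bound: T ≠ 0 (e.g. T[0,0,0] = 4), so rank(T) ≥ 1.
Upper bound: if T = a ⊗ b ⊗ c then every fibre of T is a multiple of the corresponding factor, so read the factors off the fibres through the nonzero entry T[0,0,0] = 4.
The mode-1 fibre T[:,0,0] = [4, -6] gives a = [2, -3] (primitive direction); the mode-2 fibre T[0,:,0] = [4, -6, 6] gives b = [2, -3, 3]; then c[k] = T[0,0,k] / (a[0]·b[0]) = [4, 0, 4] / 4 = [1, 0, 1].
Expanding [2, -3] ⊗ [2, -3, 3] ⊗ [1, 0, 1] reproduces all 18 entries of T, so T = [2, -3] ⊗ [2, -3, 3] ⊗ [1, 0, 1] and rank(T) ≤ 1.
These bounds meet, so rank(T) = 1.
Check entry T[1,2,2] = -9: (-3)·(3)·(1) = -9.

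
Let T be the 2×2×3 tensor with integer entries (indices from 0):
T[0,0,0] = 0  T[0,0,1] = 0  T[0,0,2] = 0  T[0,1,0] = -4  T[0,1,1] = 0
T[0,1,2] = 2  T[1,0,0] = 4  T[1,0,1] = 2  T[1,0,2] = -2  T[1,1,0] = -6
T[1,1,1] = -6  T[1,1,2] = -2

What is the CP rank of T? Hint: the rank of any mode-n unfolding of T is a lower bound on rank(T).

3

Lower bound: the mode-3 unfolding of T (rows indexed by k, columns by (i,j) = (0,0), (0,1), (1,0), (1,1)) is [[0, -4, 4, -6], [0, 0, 2, -6], [0, 2, -2, -2]].
There the 3×3 minor on rows k ∈ {0, 1, 2}, columns (i,j) ∈ {(0,1), (1,0), (1,1)} is det [[-4, 4, -6], [0, 2, -6], [2, -2, -2]] = 40 ≠ 0, so this unfolding has rank ≥ 3; CP rank is at least every unfolding rank, so rank(T) ≥ 3. (Unfolding ranks only ever bound the CP rank from below — rank(T) can be strictly larger than all of them — so the matching upper bound has to come from an explicit 3-term decomposition.)
Upper bound: T is a sum of 3 rank-1 terms, T = [0, 1] ⊗ [0, 1] ⊗ [-2, -2, -4] + [0, 1] ⊗ [1, -2] ⊗ [4, 2, -2] + [1, -1] ⊗ [0, 1] ⊗ [-4, 0, 2] (one valid choice — decompositions are not unique — normalised so each a, b is primitive with positive first nonzero entry; check it by expanding all entries), so rank(T) ≤ 3.
These bounds meet, so rank(T) = 3.
Check entry T[0,1,2] = 2: (0)·(1)·(-4) + (0)·(-2)·(-2) + (1)·(1)·(2) = 2.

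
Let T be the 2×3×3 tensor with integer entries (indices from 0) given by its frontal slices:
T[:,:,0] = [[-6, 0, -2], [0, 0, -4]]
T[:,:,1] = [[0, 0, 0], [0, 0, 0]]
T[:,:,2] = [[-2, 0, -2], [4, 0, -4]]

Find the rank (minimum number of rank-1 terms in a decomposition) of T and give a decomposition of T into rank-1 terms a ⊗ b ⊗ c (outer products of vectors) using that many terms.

Lower bound: the mode-2 unfolding of T (rows indexed by j, columns by (i,k) = (0,0), (0,1), (0,2), (1,0), (1,1), (1,2)) is [[-6, 0, -2, 0, 0, 4], [0, 0, 0, 0, 0, 0], [-2, 0, -2, -4, 0, -4]].
There the 2×2 minor on rows j ∈ {0, 2}, columns (i,k) ∈ {(0,0), (0,2)} is det [[-6, -2], [-2, -2]] = 8 ≠ 0, so this unfolding has rank ≥ 2; CP rank is at least every unfolding rank, so rank(T) ≥ 2. (Flattening ranks never certify an upper bound on CP rank; for that we must actually write T with 2 rank-1 terms.)
Upper bound — finding two terms. Write S_k = T[:,:,k] for the frontal slices: S₀ = [[-6, 0, -2], [0, 0, -4]], S₁ = [[0, 0, 0], [0, 0, 0]], S₂ = [[-2, 0, -2], [4, 0, -4]].
If T = a₁ ⊗ b₁ ⊗ c₁ + a₂ ⊗ b₂ ⊗ c₂ then each S_k = c₁[k]·a₁b₁ᵀ + c₂[k]·a₂b₂ᵀ. S₀ and S₂ are linearly independent, so a₁b₁ᵀ and a₂b₂ᵀ must span the same plane of matrices: they are the rank-1 matrices of the form x·S₀ + y·S₂.
The 2×2 minor of x·S₀ + y·S₂ on rows {0,1}, columns {0,2} is 24·x² + 40·xy + 16·y² = 8·(3·x + 2·y)(x + y), vanishing at (x:y) = (2:-3) and (1:-1).
M₁ = 2·S₀ − 3·S₂ = [[-6, 0, 2], [-12, 0, 4]] = (-2)·[1, 2][3, 0, -1]ᵀ and M₂ = S₀ − S₂ = [[-4, 0, 0], [-4, 0, 0]] = (-4)·[1, 1][1, 0, 0]ᵀ, so take a₁ = [1, 2], b₁ = [3, 0, -1], a₂ = [1, 1], b₂ = [1, 0, 0].
Each slice is an integer combination of E₁ = a₁b₁ᵀ and E₂ = a₂b₂ᵀ: S₀ = 2·E₁ − 12·E₂, S₁ = 0, S₂ = 2·E₁ − 8·E₂; reading off coefficients, c₁ = [2, 0, 2] and c₂ = [-12, 0, -8].
Hence T = [1, 2] ⊗ [3, 0, -1] ⊗ [2, 0, 2] + [1, 1] ⊗ [1, 0, 0] ⊗ [-12, 0, -8], so rank(T) ≤ 2.
These bounds meet, so rank(T) = 2.

rank(T) = 2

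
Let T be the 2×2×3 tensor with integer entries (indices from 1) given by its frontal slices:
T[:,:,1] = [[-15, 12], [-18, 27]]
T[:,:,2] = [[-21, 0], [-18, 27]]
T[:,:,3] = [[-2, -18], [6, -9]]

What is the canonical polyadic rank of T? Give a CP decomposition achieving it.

rank(T) = 2

Lower bound: the mode-1 unfolding of T (rows indexed by i, columns by (j,k) = (1,1), (1,2), (1,3), (2,1), (2,2), (2,3)) is [[-15, -21, -2, 12, 0, -18], [-18, -18, 6, 27, 27, -9]].
There the 2×2 minor on rows i ∈ {1, 2}, columns (j,k) ∈ {(1,1), (1,2)} is det [[-15, -21], [-18, -18]] = -108 ≠ 0, so this unfolding has rank ≥ 2; CP rank is at least every unfolding rank, so rank(T) ≥ 2. (Unfolding ranks only ever bound the CP rank from below — rank(T) can be strictly larger than all of them — so the matching upper bound has to come from an explicit 2-term decomposition.)
Upper bound — finding two terms. Write S_k = T[:,:,k] for the frontal slices: S₁ = [[-15, 12], [-18, 27]], S₂ = [[-21, 0], [-18, 27]], S₃ = [[-2, -18], [6, -9]].
If T = a₁ ⊗ b₁ ⊗ c₁ + a₂ ⊗ b₂ ⊗ c₂ then each S_k = c₁[k]·a₁b₁ᵀ + c₂[k]·a₂b₂ᵀ. S₁ and S₂ are linearly independent, so a₁b₁ᵀ and a₂b₂ᵀ must span the same plane of matrices: they are the rank-1 matrices of the form x·S₁ + y·S₂.
det(x·S₁ + y·S₂) is −189·x² − 756·xy − 567·y² = (-189)·(x + 3·y)(x + y), vanishing at (x:y) = (3:-1) and (1:-1).
M₁ = 3·S₁ − S₂ = [[-24, 36], [-36, 54]] = (-6)·(2, 3)(2, -3)ᵀ and M₂ = S₁ − S₂ = [[6, 12], [0, 0]] = 6·(1, 0)(1, 2)ᵀ, so take a₁ = (2, 3), b₁ = (2, -3), a₂ = (1, 0), b₂ = (1, 2).
Each slice is an integer combination of E₁ = a₁b₁ᵀ and E₂ = a₂b₂ᵀ: S₁ = −3·E₁ − 3·E₂, S₂ = −3·E₁ − 9·E₂, S₃ = E₁ − 6·E₂; reading off coefficients, c₁ = (-3, -3, 1) and c₂ = (-3, -9, -6).
Hence T = (2, 3) ⊗ (2, -3) ⊗ (-3, -3, 1) + (1, 0) ⊗ (1, 2) ⊗ (-3, -9, -6), so rank(T) ≤ 2.
These bounds meet, so rank(T) = 2.
Check entry T[1,2,2] = 0: (2)·(-3)·(-3) + (1)·(2)·(-9) = 0.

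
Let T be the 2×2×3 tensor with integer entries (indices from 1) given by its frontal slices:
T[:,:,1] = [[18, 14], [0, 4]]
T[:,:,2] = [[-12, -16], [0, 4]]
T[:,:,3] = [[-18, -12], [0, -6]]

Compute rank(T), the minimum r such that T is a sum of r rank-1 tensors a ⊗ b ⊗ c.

2

Lower bound: the mode-3 unfolding of T (rows indexed by k, columns by (i,j) = (1,1), (1,2), (2,1), (2,2)) is [[18, 14, 0, 4], [-12, -16, 0, 4], [-18, -12, 0, -6]].
There the 2×2 minor on rows k ∈ {1, 2}, columns (i,j) ∈ {(1,1), (1,2)} is det [[18, 14], [-12, -16]] = -120 ≠ 0, so this unfolding has rank ≥ 2; CP rank is at least every unfolding rank, so rank(T) ≥ 2. (Flattening ranks never certify an upper bound on CP rank; for that we must actually write T with 2 rank-1 terms.)
Upper bound — finding two terms. Write S_k = T[:,:,k] for the frontal slices: S₁ = [[18, 14], [0, 4]], S₂ = [[-12, -16], [0, 4]], S₃ = [[-18, -12], [0, -6]].
If T = a₁ ⊗ b₁ ⊗ c₁ + a₂ ⊗ b₂ ⊗ c₂ then each S_k = c₁[k]·a₁b₁ᵀ + c₂[k]·a₂b₂ᵀ. S₁ and S₂ are linearly independent, so a₁b₁ᵀ and a₂b₂ᵀ must span the same plane of matrices: they are the rank-1 matrices of the form x·S₁ + y·S₂.
det(x·S₁ + y·S₂) is 72·x² + 24·xy − 48·y² = 24·(3·x − 2·y)(x + y), vanishing at (x:y) = (2:3) and (1:-1).
M₁ = 2·S₁ + 3·S₂ = [[0, -20], [0, 20]] = (-20)·(1, -1)(0, 1)ᵀ and M₂ = S₁ − S₂ = [[30, 30], [0, 0]] = 30·(1, 0)(1, 1)ᵀ, so take a₁ = (1, -1), b₁ = (0, 1), a₂ = (1, 0), b₂ = (1, 1).
Each slice is an integer combination of E₁ = a₁b₁ᵀ and E₂ = a₂b₂ᵀ: S₁ = −4·E₁ + 18·E₂, S₂ = −4·E₁ − 12·E₂, S₃ = 6·E₁ − 18·E₂; reading off coefficients, c₁ = (-4, -4, 6) and c₂ = (18, -12, -18).
Hence T = (1, -1) ⊗ (0, 1) ⊗ (-4, -4, 6) + (1, 0) ⊗ (1, 1) ⊗ (18, -12, -18), so rank(T) ≤ 2.
These bounds meet, so rank(T) = 2.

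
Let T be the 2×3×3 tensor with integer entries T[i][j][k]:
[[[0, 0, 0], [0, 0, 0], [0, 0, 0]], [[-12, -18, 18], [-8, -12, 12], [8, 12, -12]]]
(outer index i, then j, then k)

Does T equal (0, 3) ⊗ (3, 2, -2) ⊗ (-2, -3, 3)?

Reconstruct entry (1,0,0) from the claimed factors: Σₗ aₗ[1]bₗ[0]cₗ[0] = (3)·(3)·(-2) = -18, but T[1,0,0] = -12. The claim is false.

No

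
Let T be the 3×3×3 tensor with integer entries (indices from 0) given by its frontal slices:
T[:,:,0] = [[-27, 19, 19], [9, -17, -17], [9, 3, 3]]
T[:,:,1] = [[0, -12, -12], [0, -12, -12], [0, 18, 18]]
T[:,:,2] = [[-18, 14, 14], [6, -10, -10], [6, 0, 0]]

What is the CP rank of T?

Lower bound: the mode-3 unfolding of T (rows indexed by k, columns by (i,j) = (0,0), (0,1), (0,2), (1,0), (1,1), (1,2), (2,0), (2,1), (2,2)) is [[-27, 19, 19, 9, -17, -17, 9, 3, 3], [0, -12, -12, 0, -12, -12, 0, 18, 18], [-18, 14, 14, 6, -10, -10, 6, 0, 0]].
There the 2×2 minor on rows k ∈ {0, 1}, columns (i,j) ∈ {(0,0), (0,1)} is det [[-27, 19], [0, -12]] = 324 ≠ 0, so this unfolding has rank ≥ 2; CP rank is at least every unfolding rank, so rank(T) ≥ 2. (This is only a lower bound: in general the CP rank may exceed every unfolding rank, so we still need to exhibit 2 rank-1 terms summing to T.)
Upper bound — finding two terms. Write S_k = T[:,:,k] for the frontal slices: S₀ = [[-27, 19, 19], [9, -17, -17], [9, 3, 3]], S₁ = [[0, -12, -12], [0, -12, -12], [0, 18, 18]], S₂ = [[-18, 14, 14], [6, -10, -10], [6, 0, 0]].
If T = a₁ (x) b₁ (x) c₁ + a₂ (x) b₂ (x) c₂ then each S_k = c₁[k]·a₁b₁ᵀ + c₂[k]·a₂b₂ᵀ. S₀ and S₁ are linearly independent, so a₁b₁ᵀ and a₂b₂ᵀ must span the same plane of matrices: they are the rank-1 matrices of the form x·S₀ + y·S₁.
The 2×2 minor of x·S₀ + y·S₁ on rows {0,1}, columns {0,1} is 288·x² + 432·xy = 144·(2·x + 3·y)(x), vanishing at (x:y) = (3:-2) and (0:1).
M₁ = 3·S₀ − 2·S₁ = [[-81, 81, 81], [27, -27, -27], [27, -27, -27]] = (-27)·(3, -1, -1)(1, -1, -1)ᵀ and M₂ = S₁ = [[0, -12, -12], [0, -12, -12], [0, 18, 18]] = (-6)·(2, 2, -3)(0, 1, 1)ᵀ, so take a₁ = (3, -1, -1), b₁ = (1, -1, -1), a₂ = (2, 2, -3), b₂ = (0, 1, 1).
Each slice is an integer combination of E₁ = a₁b₁ᵀ and E₂ = a₂b₂ᵀ: S₀ = −9·E₁ − 4·E₂, S₁ = −6·E₂, S₂ = −6·E₁ − 2·E₂; reading off coefficients, c₁ = (-9, 0, -6) and c₂ = (-4, -6, -2).
Hence T = (3, -1, -1) (x) (1, -1, -1) (x) (-9, 0, -6) + (2, 2, -3) (x) (0, 1, 1) (x) (-4, -6, -2), so rank(T) ≤ 2.
These bounds meet, so rank(T) = 2.
Check entry T[0,0,1] = 0: (3)·(1)·(0) + (2)·(0)·(-6) = 0.

2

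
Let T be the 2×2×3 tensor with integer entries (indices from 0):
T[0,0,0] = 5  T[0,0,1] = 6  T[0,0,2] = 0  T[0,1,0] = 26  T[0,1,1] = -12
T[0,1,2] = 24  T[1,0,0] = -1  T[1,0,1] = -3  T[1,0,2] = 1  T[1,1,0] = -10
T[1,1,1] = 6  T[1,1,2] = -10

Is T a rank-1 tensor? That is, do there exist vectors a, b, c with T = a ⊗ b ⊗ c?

No

The mode-1 unfolding of T (rows indexed by i, columns by (j,k) = (0,0), (0,1), (0,2), (1,0), (1,1), (1,2)) is [[5, 6, 0, 26, -12, 24], [-1, -3, 1, -10, 6, -10]].
There the 2×2 minor on rows i ∈ {0, 1}, columns (j,k) ∈ {(0,0), (0,1)} is det [[5, 6], [-1, -3]] = -9 ≠ 0, so this unfolding has rank ≥ 2; CP rank is at least every unfolding rank, so rank(T) ≥ 2.
In particular rank(T) ≥ 2 > 1, so T is not rank-1.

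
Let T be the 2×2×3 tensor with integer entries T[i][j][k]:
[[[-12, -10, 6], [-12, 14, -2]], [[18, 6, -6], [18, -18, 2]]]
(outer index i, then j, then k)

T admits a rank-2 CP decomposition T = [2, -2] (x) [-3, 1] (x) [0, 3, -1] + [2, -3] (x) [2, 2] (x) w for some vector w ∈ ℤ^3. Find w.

w = [-3, 2, 0]

Subtract the known terms from T to get the rank-1 residual R = [2, -3] (x) [2, 2] (x) w, so R[i,j,k] = a[i]·b[j]·w[k]. Pick indices with nonzero a[0]·b[0] = (2)·(2) = 4. Only the fibre through (0,0,·) is needed: R[0,0,:] = T[0,0,:] − Σₗ aₗ[0]bₗ[0]cₗ = [-12, -10, 6] − (2)·(-3)·[0, 3, -1] = [-12, 8, 0]. Then w[k] = R[0,0,k] / 4 for each k, giving w = [-12, 8, 0] / 4 = [-3, 2, 0].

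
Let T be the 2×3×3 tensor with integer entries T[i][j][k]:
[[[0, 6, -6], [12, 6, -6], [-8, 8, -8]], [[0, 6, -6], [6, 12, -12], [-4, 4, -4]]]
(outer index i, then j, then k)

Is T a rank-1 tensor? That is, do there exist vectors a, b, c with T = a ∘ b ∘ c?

No

The mode-2 unfolding of T (rows indexed by j, columns by (i,k) = (0,0), (0,1), (0,2), (1,0), (1,1), (1,2)) is [[0, 6, -6, 0, 6, -6], [12, 6, -6, 6, 12, -12], [-8, 8, -8, -4, 4, -4]].
There the 2×2 minor on rows j ∈ {0, 1}, columns (i,k) ∈ {(0,0), (0,1)} is det [[0, 6], [12, 6]] = -72 ≠ 0, so this unfolding has rank ≥ 2; CP rank is at least every unfolding rank, so rank(T) ≥ 2.
In particular rank(T) ≥ 2 > 1, so T is not rank-1.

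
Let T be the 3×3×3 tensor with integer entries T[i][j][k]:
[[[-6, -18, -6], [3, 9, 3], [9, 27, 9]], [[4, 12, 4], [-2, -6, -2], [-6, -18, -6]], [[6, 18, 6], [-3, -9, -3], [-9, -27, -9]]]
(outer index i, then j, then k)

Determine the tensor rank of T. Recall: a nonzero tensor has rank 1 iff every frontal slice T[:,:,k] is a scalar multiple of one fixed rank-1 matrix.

1

Lower bound: T ≠ 0 (e.g. T[0,0,0] = -6), so rank(T) ≥ 1.
Upper bound: if T = a ⊗ b ⊗ c then every fibre of T is a multiple of the corresponding factor, so read the factors off the fibres through the nonzero entry T[0,0,0] = -6.
The mode-1 fibre T[:,0,0] = [-6, 4, 6] gives a = (3, -2, -3) (primitive direction); the mode-2 fibre T[0,:,0] = [-6, 3, 9] gives b = (2, -1, -3); then c[k] = T[0,0,k] / (a[0]·b[0]) = [-6, -18, -6] / 6 = (-1, -3, -1).
Expanding (3, -2, -3) ⊗ (2, -1, -3) ⊗ (-1, -3, -1) reproduces all 27 entries of T, so T = (3, -2, -3) ⊗ (2, -1, -3) ⊗ (-1, -3, -1) and rank(T) ≤ 1.
These bounds meet, so rank(T) = 1.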